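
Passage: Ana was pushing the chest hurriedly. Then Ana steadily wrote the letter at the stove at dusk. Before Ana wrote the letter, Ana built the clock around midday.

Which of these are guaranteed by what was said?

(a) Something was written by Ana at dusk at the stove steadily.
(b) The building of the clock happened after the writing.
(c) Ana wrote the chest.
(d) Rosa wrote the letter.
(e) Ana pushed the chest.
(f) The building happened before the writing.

(a), (e), (f)

(a) Entailed — the original entails any weakening of itself; this just generalizes the patient.
(b) Not entailed — the narrative places the building before the writing, not after.
(c) Not entailed — Ana wrote the letter, not the chest; the chest belongs to the pushing event.
(d) Not entailed — the passage has Ana writing the letter, not Rosa.
(e) Entailed — 'push' is an activity; 'was pushing' entails that some pushing happened, so 'pushed' holds.
(f) Entailed — the narrative places the building before the writing.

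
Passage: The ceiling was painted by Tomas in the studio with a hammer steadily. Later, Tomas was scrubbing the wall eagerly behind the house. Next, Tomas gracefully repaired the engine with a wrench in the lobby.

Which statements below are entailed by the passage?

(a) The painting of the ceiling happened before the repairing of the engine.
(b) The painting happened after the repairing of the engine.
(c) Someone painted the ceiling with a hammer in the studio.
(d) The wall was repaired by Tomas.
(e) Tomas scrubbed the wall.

(a), (c), (e)

(a) Entailed — the narrative places the painting before the repairing.
(b) Not entailed — the narrative places the painting before the repairing, not after.
(c) Entailed — dropping 'steadily' and generalizing the agent leaves a sub-description the original still satisfies.
(d) Not entailed — Tomas repaired the engine, not the wall; the wall belongs to the scrubbing event.
(e) Entailed — 'scrub' is an activity; 'was scrubbing' entails that some scrubbing happened, so 'scrubbed' holds.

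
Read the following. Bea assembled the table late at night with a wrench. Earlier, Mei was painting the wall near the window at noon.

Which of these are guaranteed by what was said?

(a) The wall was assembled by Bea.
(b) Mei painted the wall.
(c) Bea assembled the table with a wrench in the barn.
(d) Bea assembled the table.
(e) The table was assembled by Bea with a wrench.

(a) Not entailed — Bea assembled the table, not the wall; the wall belongs to the painting event.
(b) Not entailed — 'was painting' is progressive on an accomplishment; it does not entail the completed 'painted'.
(c) Not entailed — 'in the barn' adds information not in the original event.
(d) Entailed — dropping 'with a wrench', 'late at night' leaves a sub-description the original still satisfies.
(e) Entailed — every conjunct here is already in the original assembling event.

(d), (e)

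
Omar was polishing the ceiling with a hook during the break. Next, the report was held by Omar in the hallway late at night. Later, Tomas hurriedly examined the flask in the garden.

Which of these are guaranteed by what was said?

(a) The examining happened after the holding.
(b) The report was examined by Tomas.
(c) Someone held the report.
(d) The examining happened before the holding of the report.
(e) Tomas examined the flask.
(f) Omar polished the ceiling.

(a) Entailed — the narrative places the holding before the examining.
(b) Not entailed — Tomas examined the flask, not the report; the report belongs to the holding event.
(c) Entailed — every conjunct here is already in the original holding event.
(d) Not entailed — the narrative places the holding before the examining, not after.
(e) Entailed — the original entails any weakening of itself; this just drops 'hurriedly', 'in the garden'.
(f) Entailed — 'polish' is an activity; 'was polishing' entails that some polishing happened, so 'polished' holds.

(a), (c), (e), (f)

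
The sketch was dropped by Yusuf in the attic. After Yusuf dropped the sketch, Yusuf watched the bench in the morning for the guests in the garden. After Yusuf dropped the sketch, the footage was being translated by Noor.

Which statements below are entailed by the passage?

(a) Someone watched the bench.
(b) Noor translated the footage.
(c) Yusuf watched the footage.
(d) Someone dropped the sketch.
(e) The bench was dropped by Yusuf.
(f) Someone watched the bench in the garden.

(a), (d), (f)

(a) Entailed — dropping 'in the morning', 'for the guests', 'in the garden' and generalizing the agent leaves a sub-description the original still satisfies.
(b) Not entailed — 'was translating' is progressive on an accomplishment; it does not entail the completed 'translated'.
(c) Not entailed — Yusuf watched the bench, not the footage; the footage belongs to the translating event.
(d) Entailed — every conjunct here is already in the original dropping event.
(e) Not entailed — Yusuf dropped the sketch, not the bench; the bench belongs to the watching event.
(f) Entailed — every conjunct here is already in the original watching event.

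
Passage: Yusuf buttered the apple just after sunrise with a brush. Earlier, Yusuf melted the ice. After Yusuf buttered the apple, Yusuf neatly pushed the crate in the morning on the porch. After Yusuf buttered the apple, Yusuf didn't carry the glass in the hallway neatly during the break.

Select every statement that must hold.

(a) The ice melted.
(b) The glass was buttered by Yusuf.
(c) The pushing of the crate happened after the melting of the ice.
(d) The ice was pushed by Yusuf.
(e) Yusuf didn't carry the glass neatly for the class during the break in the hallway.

(a) Entailed — 'Yusuf melted the ice' is causative; it entails the inchoative 'the ice melted'.
(b) Not entailed — Yusuf buttered the apple, not the glass; the glass belongs to the carrying event.
(c) Entailed — the narrative places the melting before the pushing.
(d) Not entailed — Yusuf pushed the crate, not the ice; the ice belongs to the melting event.
(e) Entailed — under negation, adding a further restriction is entailed: if no such carrying event occurred, none occurred for the class either.

(a), (c), (e)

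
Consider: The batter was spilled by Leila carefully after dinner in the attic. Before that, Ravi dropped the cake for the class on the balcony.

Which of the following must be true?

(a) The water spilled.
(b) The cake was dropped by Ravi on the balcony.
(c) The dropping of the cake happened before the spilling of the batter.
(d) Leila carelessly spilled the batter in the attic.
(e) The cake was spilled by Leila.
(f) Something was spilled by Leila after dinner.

(b), (c), (f)

(a) Not entailed — the batter is what spilled, not the water.
(b) Entailed — this follows by dropping conjuncts from the dropping event's description.
(c) Entailed — the narrative places the dropping before the spilling.
(d) Not entailed — 'carelessly' adds a manner not in (and inconsistent with) the original.
(e) Not entailed — Leila spilled the batter, not the cake; the cake belongs to the dropping event.
(f) Entailed — every conjunct here is already in the original spilling event.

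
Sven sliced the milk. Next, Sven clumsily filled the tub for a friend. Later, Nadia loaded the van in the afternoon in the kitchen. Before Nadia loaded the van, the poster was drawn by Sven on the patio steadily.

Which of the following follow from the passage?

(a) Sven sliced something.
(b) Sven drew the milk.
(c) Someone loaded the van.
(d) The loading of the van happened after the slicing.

(a), (c), (d)

(a) Entailed — generalizing the patient leaves a sub-description the original still satisfies.
(b) Not entailed — Sven drew the poster, not the milk; the milk belongs to the slicing event.
(c) Entailed — dropping 'in the afternoon', 'in the kitchen' and generalizing the agent leaves a sub-description the original still satisfies.
(d) Entailed — the narrative places the slicing before the loading.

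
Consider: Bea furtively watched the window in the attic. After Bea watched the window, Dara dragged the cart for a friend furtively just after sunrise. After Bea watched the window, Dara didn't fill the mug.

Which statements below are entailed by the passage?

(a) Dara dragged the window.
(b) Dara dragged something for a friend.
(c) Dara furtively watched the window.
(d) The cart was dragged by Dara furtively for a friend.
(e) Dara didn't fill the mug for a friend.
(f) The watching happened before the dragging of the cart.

(b), (d), (e), (f)

(a) Not entailed — Dara dragged the cart, not the window; the window belongs to the watching event.
(b) Entailed — dropping 'just after sunrise', 'furtively' and generalizing the patient leaves a sub-description the original still satisfies.
(c) Not entailed — the passage has Bea watching the window, not Dara.
(d) Entailed — this follows by dropping conjuncts from the dragging event's description.
(e) Entailed — under negation, adding a further restriction is entailed: if no such filling event occurred, none occurred for a friend either.
(f) Entailed — the narrative places the watching before the dragging.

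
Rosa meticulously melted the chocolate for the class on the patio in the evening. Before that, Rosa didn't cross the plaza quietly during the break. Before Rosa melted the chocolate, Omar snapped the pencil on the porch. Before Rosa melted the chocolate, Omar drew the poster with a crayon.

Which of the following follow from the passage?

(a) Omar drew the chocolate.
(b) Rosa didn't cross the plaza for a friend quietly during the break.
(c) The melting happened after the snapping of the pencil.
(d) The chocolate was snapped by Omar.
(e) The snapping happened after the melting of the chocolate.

(b), (c)

(a) Not entailed — Omar drew the poster, not the chocolate; the chocolate belongs to the melting event.
(b) Entailed — under negation, adding a further restriction is entailed: if no such crossing event occurred, none occurred for a friend either.
(c) Entailed — the narrative places the snapping before the melting.
(d) Not entailed — Omar snapped the pencil, not the chocolate; the chocolate belongs to the melting event.
(e) Not entailed — the narrative places the snapping before the melting, not after.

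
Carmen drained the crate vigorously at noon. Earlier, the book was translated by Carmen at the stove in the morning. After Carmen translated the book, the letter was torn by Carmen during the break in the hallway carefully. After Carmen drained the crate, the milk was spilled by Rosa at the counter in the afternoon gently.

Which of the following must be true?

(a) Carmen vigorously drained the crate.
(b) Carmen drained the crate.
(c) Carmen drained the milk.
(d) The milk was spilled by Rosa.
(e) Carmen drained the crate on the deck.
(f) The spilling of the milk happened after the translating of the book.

(a), (b), (d), (f)

(a) Entailed — this follows by dropping conjuncts from the draining event's description.
(b) Entailed — dropping 'vigorously', 'at noon' leaves a sub-description the original still satisfies.
(c) Not entailed — Carmen drained the crate, not the milk; the milk belongs to the spilling event.
(d) Entailed — this follows by dropping conjuncts from the spilling event's description.
(e) Not entailed — 'on the deck' adds information not in the original event.
(f) Entailed — the narrative places the translating before the spilling.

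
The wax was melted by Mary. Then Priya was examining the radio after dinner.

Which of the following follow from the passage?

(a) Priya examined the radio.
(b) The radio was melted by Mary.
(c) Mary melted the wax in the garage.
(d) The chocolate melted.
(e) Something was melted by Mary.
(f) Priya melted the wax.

(a), (e)

(a) Entailed — 'examine' is an activity; 'was examining' entails that some examining happened, so 'examined' holds.
(b) Not entailed — Mary melted the wax, not the radio; the radio belongs to the examining event.
(c) Not entailed — 'in the garage' adds information not in the original event.
(d) Not entailed — the wax is what melted, not the chocolate.
(e) Entailed — generalizing the patient leaves a sub-description the original still satisfies.
(f) Not entailed — the passage has Mary melting the wax, not Priya.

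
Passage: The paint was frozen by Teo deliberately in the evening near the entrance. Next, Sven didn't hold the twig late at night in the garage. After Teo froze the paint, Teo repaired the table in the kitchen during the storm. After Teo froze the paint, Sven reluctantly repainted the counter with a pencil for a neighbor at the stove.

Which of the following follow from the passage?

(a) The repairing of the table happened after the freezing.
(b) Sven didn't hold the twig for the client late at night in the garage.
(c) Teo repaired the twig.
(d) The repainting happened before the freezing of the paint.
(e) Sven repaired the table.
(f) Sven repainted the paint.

(a) Entailed — the narrative places the freezing before the repairing.
(b) Entailed — under negation, adding a further restriction is entailed: if no such holding event occurred, none occurred for the client either.
(c) Not entailed — Teo repaired the table, not the twig; the twig belongs to the holding event.
(d) Not entailed — the narrative places the freezing before the repainting, not after.
(e) Not entailed — the passage has Teo repairing the table, not Sven.
(f) Not entailed — Sven repainted the counter, not the paint; the paint belongs to the freezing event.

(a), (b)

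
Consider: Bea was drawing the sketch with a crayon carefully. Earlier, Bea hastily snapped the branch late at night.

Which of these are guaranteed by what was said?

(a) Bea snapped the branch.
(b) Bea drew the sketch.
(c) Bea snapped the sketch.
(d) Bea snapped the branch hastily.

(a) Entailed — every conjunct here is already in the original snapping event.
(b) Not entailed — 'was drawing' is progressive on an accomplishment; it does not entail the completed 'drew'.
(c) Not entailed — Bea snapped the branch, not the sketch; the sketch belongs to the drawing event.
(d) Entailed — dropping 'late at night' leaves a sub-description the original still satisfies.

(a), (d)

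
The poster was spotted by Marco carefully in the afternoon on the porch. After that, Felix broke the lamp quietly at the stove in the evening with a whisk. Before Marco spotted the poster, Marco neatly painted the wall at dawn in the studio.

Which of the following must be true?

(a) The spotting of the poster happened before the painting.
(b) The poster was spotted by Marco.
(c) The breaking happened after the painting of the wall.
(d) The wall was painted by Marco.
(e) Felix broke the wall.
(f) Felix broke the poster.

(b), (c), (d)

(a) Not entailed — the narrative places the painting before the spotting, not after.
(b) Entailed — every conjunct here is already in the original spotting event.
(c) Entailed — the narrative places the painting before the breaking.
(d) Entailed — every conjunct here is already in the original painting event.
(e) Not entailed — Felix broke the lamp, not the wall; the wall belongs to the painting event.
(f) Not entailed — Felix broke the lamp, not the poster; the poster belongs to the spotting event.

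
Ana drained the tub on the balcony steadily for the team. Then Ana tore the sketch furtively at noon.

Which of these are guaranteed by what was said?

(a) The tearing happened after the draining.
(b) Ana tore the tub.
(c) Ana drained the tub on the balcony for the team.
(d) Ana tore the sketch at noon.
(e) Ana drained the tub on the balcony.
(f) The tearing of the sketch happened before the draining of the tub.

(a) Entailed — the narrative places the draining before the tearing.
(b) Not entailed — Ana tore the sketch, not the tub; the tub belongs to the draining event.
(c) Entailed — dropping 'steadily' leaves a sub-description the original still satisfies.
(d) Entailed — every conjunct here is already in the original tearing event.
(e) Entailed — dropping 'for the team', 'steadily' leaves a sub-description the original still satisfies.
(f) Not entailed — the narrative places the draining before the tearing, not after.

(a), (c), (d), (e)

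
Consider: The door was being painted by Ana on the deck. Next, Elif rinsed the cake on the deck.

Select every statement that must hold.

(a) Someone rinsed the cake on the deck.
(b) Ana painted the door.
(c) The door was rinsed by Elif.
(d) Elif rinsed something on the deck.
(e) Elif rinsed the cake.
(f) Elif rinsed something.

(a), (d), (e), (f)

(a) Entailed — this follows by dropping conjuncts from the rinsing event's description.
(b) Not entailed — 'was painting' is progressive on an accomplishment; it does not entail the completed 'painted'.
(c) Not entailed — Elif rinsed the cake, not the door; the door belongs to the painting event.
(d) Entailed — this follows by dropping conjuncts from the rinsing event's description.
(e) Entailed — every conjunct here is already in the original rinsing event.
(f) Entailed — this follows by dropping conjuncts from the rinsing event's description.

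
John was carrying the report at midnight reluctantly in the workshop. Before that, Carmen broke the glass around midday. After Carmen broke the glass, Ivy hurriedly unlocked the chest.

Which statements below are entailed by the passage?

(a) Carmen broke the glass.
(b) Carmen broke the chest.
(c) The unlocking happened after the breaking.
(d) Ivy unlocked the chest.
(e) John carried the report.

(a), (c), (d), (e)

(a) Entailed — this follows by dropping conjuncts from the breaking event's description.
(b) Not entailed — Carmen broke the glass, not the chest; the chest belongs to the unlocking event.
(c) Entailed — the narrative places the breaking before the unlocking.
(d) Entailed — this follows by dropping conjuncts from the unlocking event's description.
(e) Entailed — 'carry' is an activity; 'was carrying' entails that some carrying happened, so 'carried' holds.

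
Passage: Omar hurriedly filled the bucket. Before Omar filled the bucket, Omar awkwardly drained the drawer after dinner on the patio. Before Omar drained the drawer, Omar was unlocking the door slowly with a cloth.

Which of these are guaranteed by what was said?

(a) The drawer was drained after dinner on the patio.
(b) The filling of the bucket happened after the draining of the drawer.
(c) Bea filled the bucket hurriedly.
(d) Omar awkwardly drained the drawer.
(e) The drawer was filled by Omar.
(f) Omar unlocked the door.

(a) Entailed — every conjunct here is already in the original draining event.
(b) Entailed — the narrative places the draining before the filling.
(c) Not entailed — the passage has Omar filling the bucket, not Bea.
(d) Entailed — dropping 'on the patio', 'after dinner' leaves a sub-description the original still satisfies.
(e) Not entailed — Omar filled the bucket, not the drawer; the drawer belongs to the draining event.
(f) Not entailed — 'was unlocking' is progressive on an accomplishment; it does not entail the completed 'unlocked'.

(a), (b), (d)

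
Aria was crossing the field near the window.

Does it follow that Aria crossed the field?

no

'was crossing' is progressive; for an accomplishment like 'cross the field', it doesn't entail completion.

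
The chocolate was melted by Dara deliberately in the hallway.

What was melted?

'the chocolate' marks the patient of the melting event.

the chocolate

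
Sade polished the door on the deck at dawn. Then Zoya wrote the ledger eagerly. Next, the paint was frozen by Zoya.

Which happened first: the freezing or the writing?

The connectives place the writing before the freezing.

the writing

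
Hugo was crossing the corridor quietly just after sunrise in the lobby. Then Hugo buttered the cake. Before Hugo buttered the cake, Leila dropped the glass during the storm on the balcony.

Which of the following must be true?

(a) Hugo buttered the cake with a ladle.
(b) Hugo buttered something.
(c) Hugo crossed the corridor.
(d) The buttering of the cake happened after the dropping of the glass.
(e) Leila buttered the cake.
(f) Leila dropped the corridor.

(b), (d)

(a) Not entailed — 'with a ladle' adds information not in the original event.
(b) Entailed — the original entails any weakening of itself; this just generalizes the patient.
(c) Not entailed — 'was crossing' is progressive on an accomplishment; it does not entail the completed 'crossed'.
(d) Entailed — the narrative places the dropping before the buttering.
(e) Not entailed — the passage has Hugo buttering the cake, not Leila.
(f) Not entailed — Leila dropped the glass, not the corridor; the corridor belongs to the crossing event.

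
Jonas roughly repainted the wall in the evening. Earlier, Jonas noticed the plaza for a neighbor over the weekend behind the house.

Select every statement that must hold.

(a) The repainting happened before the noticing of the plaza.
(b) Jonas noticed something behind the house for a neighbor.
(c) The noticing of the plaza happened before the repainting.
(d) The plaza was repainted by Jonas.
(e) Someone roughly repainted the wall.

(a) Not entailed — the narrative places the noticing before the repainting, not after.
(b) Entailed — the original entails any weakening of itself; this just drops 'over the weekend' and generalizes the patient.
(c) Entailed — the narrative places the noticing before the repainting.
(d) Not entailed — Jonas repainted the wall, not the plaza; the plaza belongs to the noticing event.
(e) Entailed — the original entails any weakening of itself; this just drops 'in the evening' and generalizes the agent.

(b), (c), (e)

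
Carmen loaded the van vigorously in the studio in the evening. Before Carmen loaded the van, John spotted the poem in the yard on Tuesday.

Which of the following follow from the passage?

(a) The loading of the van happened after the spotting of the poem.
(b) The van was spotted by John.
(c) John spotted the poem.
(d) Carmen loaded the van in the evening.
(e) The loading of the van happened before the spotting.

(a), (c), (d)

(a) Entailed — the narrative places the spotting before the loading.
(b) Not entailed — John spotted the poem, not the van; the van belongs to the loading event.
(c) Entailed — every conjunct here is already in the original spotting event.
(d) Entailed — the original entails any weakening of itself; this just drops 'vigorously', 'in the studio'.
(e) Not entailed — the narrative places the spotting before the loading, not after.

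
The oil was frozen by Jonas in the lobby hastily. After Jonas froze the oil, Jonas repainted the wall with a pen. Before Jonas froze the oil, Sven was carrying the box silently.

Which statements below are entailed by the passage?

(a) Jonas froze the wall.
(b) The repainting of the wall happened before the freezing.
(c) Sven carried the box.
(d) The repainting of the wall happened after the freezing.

(a) Not entailed — Jonas froze the oil, not the wall; the wall belongs to the repainting event.
(b) Not entailed — the narrative places the freezing before the repainting, not after.
(c) Entailed — 'carry' is an activity; 'was carrying' entails that some carrying happened, so 'carried' holds.
(d) Entailed — the narrative places the freezing before the repainting.

(c), (d)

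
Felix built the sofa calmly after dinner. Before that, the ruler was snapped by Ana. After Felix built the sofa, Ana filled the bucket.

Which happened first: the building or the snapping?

The connectives place the snapping before the building.

the snapping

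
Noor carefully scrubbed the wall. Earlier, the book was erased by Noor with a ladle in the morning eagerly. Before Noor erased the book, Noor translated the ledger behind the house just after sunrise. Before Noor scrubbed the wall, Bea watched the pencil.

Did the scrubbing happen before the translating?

no

The narrative orders the translating before the scrubbing.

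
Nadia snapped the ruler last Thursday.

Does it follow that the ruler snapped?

yes

'Nadia snapped the ruler' is the causative; it entails the inchoative 'the ruler snapped'.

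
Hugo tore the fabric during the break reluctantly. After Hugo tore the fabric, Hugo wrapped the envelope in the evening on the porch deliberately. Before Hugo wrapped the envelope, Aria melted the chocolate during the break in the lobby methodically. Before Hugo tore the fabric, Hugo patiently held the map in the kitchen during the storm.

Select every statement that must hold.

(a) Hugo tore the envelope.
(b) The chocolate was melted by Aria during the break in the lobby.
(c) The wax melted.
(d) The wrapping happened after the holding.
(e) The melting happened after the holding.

(a) Not entailed — Hugo tore the fabric, not the envelope; the envelope belongs to the wrapping event.
(b) Entailed — the original entails any weakening of itself; this just drops 'methodically'.
(c) Not entailed — the chocolate is what melted, not the wax.
(d) Entailed — the narrative places the holding before the wrapping.
(e) Not entailed — the narrative doesn't order the holding relative to the melting.

(b), (d)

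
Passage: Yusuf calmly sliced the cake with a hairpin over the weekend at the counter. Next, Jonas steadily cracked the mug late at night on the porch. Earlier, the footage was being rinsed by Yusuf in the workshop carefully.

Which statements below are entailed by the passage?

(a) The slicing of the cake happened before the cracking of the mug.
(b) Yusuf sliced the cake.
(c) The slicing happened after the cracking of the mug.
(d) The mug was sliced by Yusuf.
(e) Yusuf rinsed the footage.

(a), (b), (e)

(a) Entailed — the narrative places the slicing before the cracking.
(b) Entailed — this follows by dropping conjuncts from the slicing event's description.
(c) Not entailed — the narrative places the slicing before the cracking, not after.
(d) Not entailed — Yusuf sliced the cake, not the mug; the mug belongs to the cracking event.
(e) Entailed — 'rinse' is an activity; 'was rinsing' entails that some rinsing happened, so 'rinsed' holds.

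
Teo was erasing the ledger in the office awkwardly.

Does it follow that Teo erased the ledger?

'was erasing' is progressive; for an accomplishment like 'erase the ledger', it doesn't entail completion.

no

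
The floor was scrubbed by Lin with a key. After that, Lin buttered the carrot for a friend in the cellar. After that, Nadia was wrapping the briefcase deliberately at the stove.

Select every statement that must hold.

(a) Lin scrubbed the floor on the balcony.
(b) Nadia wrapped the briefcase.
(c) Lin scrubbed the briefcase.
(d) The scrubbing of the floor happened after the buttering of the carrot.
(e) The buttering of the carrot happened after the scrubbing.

(a) Not entailed — 'on the balcony' adds information not in the original event.
(b) Not entailed — 'was wrapping' is progressive on an accomplishment; it does not entail the completed 'wrapped'.
(c) Not entailed — Lin scrubbed the floor, not the briefcase; the briefcase belongs to the wrapping event.
(d) Not entailed — the narrative places the scrubbing before the buttering, not after.
(e) Entailed — the narrative places the scrubbing before the buttering.

(e)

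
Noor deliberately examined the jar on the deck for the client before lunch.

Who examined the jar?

'Noor' marks the agent of the examining event.

Noor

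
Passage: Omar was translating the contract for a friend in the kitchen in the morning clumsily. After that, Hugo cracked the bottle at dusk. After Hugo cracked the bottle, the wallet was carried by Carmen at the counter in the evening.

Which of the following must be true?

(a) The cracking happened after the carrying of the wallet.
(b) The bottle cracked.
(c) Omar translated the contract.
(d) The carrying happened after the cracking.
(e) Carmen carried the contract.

(a) Not entailed — the narrative places the cracking before the carrying, not after.
(b) Entailed — 'Hugo cracked the bottle' is causative; it entails the inchoative 'the bottle cracked'.
(c) Not entailed — 'was translating' is progressive on an accomplishment; it does not entail the completed 'translated'.
(d) Entailed — the narrative places the cracking before the carrying.
(e) Not entailed — Carmen carried the wallet, not the contract; the contract belongs to the translating event.

(b), (d)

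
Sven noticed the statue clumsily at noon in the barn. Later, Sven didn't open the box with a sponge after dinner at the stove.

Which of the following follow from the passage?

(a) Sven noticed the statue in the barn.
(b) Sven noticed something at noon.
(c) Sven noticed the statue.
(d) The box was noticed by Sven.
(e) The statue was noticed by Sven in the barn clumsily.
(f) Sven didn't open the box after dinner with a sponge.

(a), (b), (c), (e)

(a) Entailed — every conjunct here is already in the original noticing event.
(b) Entailed — dropping 'in the barn', 'clumsily' and generalizing the patient leaves a sub-description the original still satisfies.
(c) Entailed — this follows by dropping conjuncts from the noticing event's description.
(d) Not entailed — Sven noticed the statue, not the box; the box belongs to the opening event.
(e) Entailed — this follows by dropping conjuncts from the noticing event's description.
(f) Not entailed — dropping 'at the stove' under negation is not valid — the original leaves open that Sven opened the box some other way.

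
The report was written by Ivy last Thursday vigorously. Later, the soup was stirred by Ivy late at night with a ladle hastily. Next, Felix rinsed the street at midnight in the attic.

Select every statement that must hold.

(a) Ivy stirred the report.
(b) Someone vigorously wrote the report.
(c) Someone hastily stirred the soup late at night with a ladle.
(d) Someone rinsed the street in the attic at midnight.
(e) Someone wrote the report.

(a) Not entailed — Ivy stirred the soup, not the report; the report belongs to the writing event.
(b) Entailed — the original entails any weakening of itself; this just drops 'last Thursday' and generalizes the agent.
(c) Entailed — every conjunct here is already in the original stirring event.
(d) Entailed — every conjunct here is already in the original rinsing event.
(e) Entailed — dropping 'vigorously', 'last Thursday' and generalizing the agent leaves a sub-description the original still satisfies.

(b), (c), (d), (e)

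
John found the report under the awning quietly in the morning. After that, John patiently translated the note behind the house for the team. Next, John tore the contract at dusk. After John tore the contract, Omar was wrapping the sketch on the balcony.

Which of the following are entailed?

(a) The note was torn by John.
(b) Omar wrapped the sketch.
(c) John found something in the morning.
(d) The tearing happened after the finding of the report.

(a) Not entailed — John tore the contract, not the note; the note belongs to the translating event.
(b) Not entailed — 'was wrapping' is progressive on an accomplishment; it does not entail the completed 'wrapped'.
(c) Entailed — this follows by dropping conjuncts from the finding event's description.
(d) Entailed — the narrative places the finding before the tearing.

(c), (d)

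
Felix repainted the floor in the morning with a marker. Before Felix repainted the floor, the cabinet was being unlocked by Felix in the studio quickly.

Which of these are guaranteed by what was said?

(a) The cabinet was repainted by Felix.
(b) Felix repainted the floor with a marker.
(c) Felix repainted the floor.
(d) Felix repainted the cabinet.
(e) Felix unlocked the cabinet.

(a) Not entailed — Felix repainted the floor, not the cabinet; the cabinet belongs to the unlocking event.
(b) Entailed — dropping 'in the morning' leaves a sub-description the original still satisfies.
(c) Entailed — dropping 'with a marker', 'in the morning' leaves a sub-description the original still satisfies.
(d) Not entailed — Felix repainted the floor, not the cabinet; the cabinet belongs to the unlocking event.
(e) Not entailed — 'was unlocking' is progressive on an accomplishment; it does not entail the completed 'unlocked'.

(b), (c)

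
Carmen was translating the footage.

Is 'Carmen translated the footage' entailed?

'was translating' is progressive; for an accomplishment like 'translate the footage', it doesn't entail completion.

no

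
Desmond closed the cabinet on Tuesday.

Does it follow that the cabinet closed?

yes

'Desmond closed the cabinet' is the causative; it entails the inchoative 'the cabinet closed'.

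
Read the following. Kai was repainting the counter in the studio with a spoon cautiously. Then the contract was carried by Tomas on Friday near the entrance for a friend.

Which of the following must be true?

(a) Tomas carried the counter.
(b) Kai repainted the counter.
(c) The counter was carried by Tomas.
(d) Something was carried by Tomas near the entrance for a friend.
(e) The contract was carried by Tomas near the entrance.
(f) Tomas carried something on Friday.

(d), (e), (f)

(a) Not entailed — Tomas carried the contract, not the counter; the counter belongs to the repainting event.
(b) Not entailed — 'was repainting' is progressive on an accomplishment; it does not entail the completed 'repainted'.
(c) Not entailed — Tomas carried the contract, not the counter; the counter belongs to the repainting event.
(d) Entailed — every conjunct here is already in the original carrying event.
(e) Entailed — the original entails any weakening of itself; this just drops 'for a friend', 'on Friday'.
(f) Entailed — this follows by dropping conjuncts from the carrying event's description.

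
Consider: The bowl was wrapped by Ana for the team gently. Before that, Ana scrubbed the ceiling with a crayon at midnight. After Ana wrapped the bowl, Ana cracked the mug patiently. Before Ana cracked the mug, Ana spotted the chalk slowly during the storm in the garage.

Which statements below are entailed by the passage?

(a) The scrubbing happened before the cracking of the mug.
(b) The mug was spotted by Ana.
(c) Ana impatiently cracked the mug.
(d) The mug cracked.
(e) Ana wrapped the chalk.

(a) Entailed — the narrative places the scrubbing before the cracking.
(b) Not entailed — Ana spotted the chalk, not the mug; the mug belongs to the cracking event.
(c) Not entailed — 'impatiently' adds a manner not in (and inconsistent with) the original.
(d) Entailed — 'Ana cracked the mug' is causative; it entails the inchoative 'the mug cracked'.
(e) Not entailed — Ana wrapped the bowl, not the chalk; the chalk belongs to the spotting event.

(a), (d)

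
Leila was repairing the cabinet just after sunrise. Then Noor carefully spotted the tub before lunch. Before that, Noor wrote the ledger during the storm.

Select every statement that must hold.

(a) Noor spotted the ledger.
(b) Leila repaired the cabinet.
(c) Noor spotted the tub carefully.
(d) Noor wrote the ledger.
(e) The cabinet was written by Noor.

(a) Not entailed — Noor spotted the tub, not the ledger; the ledger belongs to the writing event.
(b) Not entailed — 'was repairing' is progressive on an accomplishment; it does not entail the completed 'repaired'.
(c) Entailed — the original entails any weakening of itself; this just drops 'before lunch'.
(d) Entailed — the original entails any weakening of itself; this just drops 'during the storm'.
(e) Not entailed — Noor wrote the ledger, not the cabinet; the cabinet belongs to the repairing event.

(c), (d)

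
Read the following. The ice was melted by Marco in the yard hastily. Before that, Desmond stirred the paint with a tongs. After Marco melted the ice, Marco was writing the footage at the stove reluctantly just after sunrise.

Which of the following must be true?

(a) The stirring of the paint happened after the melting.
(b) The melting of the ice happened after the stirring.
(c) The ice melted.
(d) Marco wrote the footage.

(a) Not entailed — the narrative places the stirring before the melting, not after.
(b) Entailed — the narrative places the stirring before the melting.
(c) Entailed — 'Marco melted the ice' is causative; it entails the inchoative 'the ice melted'.
(d) Not entailed — 'was writing' is progressive on an accomplishment; it does not entail the completed 'wrote'.

(b), (c)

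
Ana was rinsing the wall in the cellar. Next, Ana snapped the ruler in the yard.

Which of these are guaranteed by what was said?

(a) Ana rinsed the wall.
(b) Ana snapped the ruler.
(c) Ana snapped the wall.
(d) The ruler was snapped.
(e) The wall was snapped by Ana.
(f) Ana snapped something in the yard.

(a) Entailed — 'rinse' is an activity; 'was rinsing' entails that some rinsing happened, so 'rinsed' holds.
(b) Entailed — dropping 'in the yard' leaves a sub-description the original still satisfies.
(c) Not entailed — Ana snapped the ruler, not the wall; the wall belongs to the rinsing event.
(d) Entailed — every conjunct here is already in the original snapping event.
(e) Not entailed — Ana snapped the ruler, not the wall; the wall belongs to the rinsing event.
(f) Entailed — every conjunct here is already in the original snapping event.

(a), (b), (d), (f)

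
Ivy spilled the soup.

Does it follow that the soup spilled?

yes

'Ivy spilled the soup' is the causative; it entails the inchoative 'the soup spilled'.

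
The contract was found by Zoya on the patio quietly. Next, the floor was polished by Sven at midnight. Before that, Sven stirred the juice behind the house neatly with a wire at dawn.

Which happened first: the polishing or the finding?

the finding

The connectives place the finding before the polishing.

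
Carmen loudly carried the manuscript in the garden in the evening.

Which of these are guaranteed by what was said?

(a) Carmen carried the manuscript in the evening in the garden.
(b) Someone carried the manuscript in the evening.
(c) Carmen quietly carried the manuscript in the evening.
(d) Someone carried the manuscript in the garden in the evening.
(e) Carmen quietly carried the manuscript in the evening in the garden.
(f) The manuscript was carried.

(a) Entailed — dropping 'loudly' leaves a sub-description the original still satisfies.
(b) Entailed — the original entails any weakening of itself; this just drops 'in the garden', 'loudly' and generalizes the agent.
(c) Not entailed — 'quietly' adds a manner not in (and inconsistent with) the original.
(d) Entailed — this follows by dropping conjuncts from the carrying event's description.
(e) Not entailed — 'quietly' adds a manner not in (and inconsistent with) the original.
(f) Entailed — dropping 'in the garden', 'loudly', 'in the evening' and generalizing the agent leaves a sub-description the original still satisfies.

(a), (b), (d), (f)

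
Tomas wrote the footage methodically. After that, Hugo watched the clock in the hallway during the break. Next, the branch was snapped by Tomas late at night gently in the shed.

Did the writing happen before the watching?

yes

The narrative orders the writing before the watching.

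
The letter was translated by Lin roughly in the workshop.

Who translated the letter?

Lin

'Lin' marks the agent of the translating event.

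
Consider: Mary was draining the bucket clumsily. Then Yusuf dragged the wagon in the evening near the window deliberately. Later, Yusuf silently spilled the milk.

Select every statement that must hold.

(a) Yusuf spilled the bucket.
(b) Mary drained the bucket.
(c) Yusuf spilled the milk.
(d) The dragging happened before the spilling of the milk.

(a) Not entailed — Yusuf spilled the milk, not the bucket; the bucket belongs to the draining event.
(b) Not entailed — 'was draining' is progressive on an accomplishment; it does not entail the completed 'drained'.
(c) Entailed — this follows by dropping conjuncts from the spilling event's description.
(d) Entailed — the narrative places the dragging before the spilling.

(c), (d)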